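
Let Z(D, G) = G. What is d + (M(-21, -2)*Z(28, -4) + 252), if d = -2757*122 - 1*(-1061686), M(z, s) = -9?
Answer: 725620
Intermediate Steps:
d = 725332 (d = -336354 + 1061686 = 725332)
d + (M(-21, -2)*Z(28, -4) + 252) = 725332 + (-9*(-4) + 252) = 725332 + (36 + 252) = 725332 + 288 = 725620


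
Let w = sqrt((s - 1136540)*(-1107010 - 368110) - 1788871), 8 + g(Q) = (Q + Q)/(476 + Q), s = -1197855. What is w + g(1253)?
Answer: -1618/247 + 3*sqrt(382612329281) ≈ 1.8557e+6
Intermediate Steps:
g(Q) = -8 + 2*Q/(476 + Q) (g(Q) = -8 + (Q + Q)/(476 + Q) = -8 + (2*Q)/(476 + Q) = -8 + 2*Q/(476 + Q))
w = 3*sqrt(382612329281) (w = sqrt((-1197855 - 1136540)*(-1107010 - 368110) - 1788871) = sqrt(-2334395*(-1475120) - 1788871) = sqrt(3443512752400 - 1788871) = sqrt(3443510963529) = 3*sqrt(382612329281) ≈ 1.8557e+6)
w + g(1253) = 3*sqrt(382612329281) + 2*(-1904 - 3*1253)/(476 + 1253) = 3*sqrt(382612329281) + 2*(-1904 - 3759)/1729 = 3*sqrt(382612329281) + 2*(1/1729)*(-5663) = 3*sqrt(382612329281) - 1618/247 = -1618/247 + 3*sqrt(382612329281)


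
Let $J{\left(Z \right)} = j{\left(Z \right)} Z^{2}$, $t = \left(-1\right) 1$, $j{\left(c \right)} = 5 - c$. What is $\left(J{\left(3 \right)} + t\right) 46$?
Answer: $782$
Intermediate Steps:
$t = -1$
$J{\left(Z \right)} = Z^{2} \left(5 - Z\right)$ ($J{\left(Z \right)} = \left(5 - Z\right) Z^{2} = Z^{2} \left(5 - Z\right)$)
$\left(J{\left(3 \right)} + t\right) 46 = \left(3^{2} \left(5 - 3\right) - 1\right) 46 = \left(9 \left(5 - 3\right) - 1\right) 46 = \left(9 \cdot 2 - 1\right) 46 = \left(18 - 1\right) 46 = 17 \cdot 46 = 782$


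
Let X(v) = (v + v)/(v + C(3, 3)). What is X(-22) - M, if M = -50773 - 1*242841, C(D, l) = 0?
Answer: 293616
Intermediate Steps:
M = -293614 (M = -50773 - 242841 = -293614)
X(v) = 2 (X(v) = (v + v)/(v + 0) = (2*v)/v = 2)
X(-22) - M = 2 - 1*(-293614) = 2 + 293614 = 293616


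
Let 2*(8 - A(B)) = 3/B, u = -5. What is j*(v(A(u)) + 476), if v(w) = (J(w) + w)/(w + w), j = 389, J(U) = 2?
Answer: 30777291/166 ≈ 1.8541e+5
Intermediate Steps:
A(B) = 8 - 3/(2*B)
v(w) = (2 + w)/(2*w) (v(w) = (2 + w)/(w + w) = (2 + w)/((2*w)) = (2 + w)*(1/(2*w)) = (2 + w)/(2*w))
j*(v(A(u)) + 476) = 389*((2 + (8 - 3/2/(-5)))/(2*(8 - 3/2/(-5))) + 476) = 389*((2 + (8 - 3/2*(-1/5)))/(2*(8 - 3/2*(-1/5))) + 476) = 389*((2 + (8 + 3/10))/(2*(8 + 3/10)) + 476) = 389*((2 + 83/10)/(2*(83/10)) + 476) = 389*((1/2)*(10/83)*(103/10) + 476) = 389*(103/166 + 476) = 389*(79119/166) = 30777291/166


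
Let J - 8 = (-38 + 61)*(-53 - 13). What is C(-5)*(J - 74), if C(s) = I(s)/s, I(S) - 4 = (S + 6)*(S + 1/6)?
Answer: -264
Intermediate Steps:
I(S) = 4 + (6 + S)*(⅙ + S) (I(S) = 4 + (S + 6)*(S + 1/6) = 4 + (6 + S)*(S + ⅙) = 4 + (6 + S)*(⅙ + S))
J = -1510 (J = 8 + (-38 + 61)*(-53 - 13) = 8 + 23*(-66) = 8 - 1518 = -1510)
C(s) = (5 + s² + 37*s/6)/s
C(-5)*(J - 74) = (37/6 - 5 + 5/(-5))*(-1510 - 74) = (37/6 - 5 + 5*(-⅕))*(-1584) = (37/6 - 5 - 1)*(-1584) = (⅙)*(-1584) = -264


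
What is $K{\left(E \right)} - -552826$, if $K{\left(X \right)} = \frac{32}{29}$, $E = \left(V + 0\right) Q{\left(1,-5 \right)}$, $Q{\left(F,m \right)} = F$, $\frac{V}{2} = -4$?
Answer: $\frac{16031986}{29} \approx 5.5283 \cdot 10^{5}$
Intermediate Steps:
$V = -8$ ($V = 2 \left(-4\right) = -8$)
$E = -8$ ($E = \left(-8 + 0\right) 1 = \left(-8\right) 1 = -8$)
$K{\left(X \right)} = \frac{32}{29}$ ($K{\left(X \right)} = 32 \cdot \frac{1}{29} = \frac{32}{29}$)
$K{\left(E \right)} - -552826 = \frac{32}{29} - -552826 = \frac{32}{29} + 552826 = \frac{16031986}{29}$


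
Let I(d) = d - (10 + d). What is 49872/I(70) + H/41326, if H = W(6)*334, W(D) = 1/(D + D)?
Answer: -6183029981/1239780 ≈ -4987.2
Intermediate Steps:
I(d) = -10 (I(d) = d + (-10 - d) = -10)
W(D) = 1/(2*D)
H = 167/6 (H = ((1/2)/6)*334 = ((1/2)*(1/6))*334 = (1/12)*334 = 167/6 ≈ 27.833)
49872/I(70) + H/41326 = 49872/(-10) + (167/6)/41326 = 49872*(-1/10) + (167/6)*(1/41326) = -24936/5 + 167/247956 = -6183029981/1239780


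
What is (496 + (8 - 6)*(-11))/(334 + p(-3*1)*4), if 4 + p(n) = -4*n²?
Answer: 79/29 ≈ 2.7241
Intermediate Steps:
p(n) = -4 - 4*n²
(496 + (8 - 6)*(-11))/(334 + p(-3*1)*4) = (496 + (8 - 6)*(-11))/(334 + (-4 - 4*(-3*1)²)*4) = (496 + 2*(-11))/(334 + (-4 - 4*(-3)²)*4) = (496 - 22)/(334 + (-4 - 4*9)*4) = 474/(334 + (-4 - 36)*4) = 474/(334 - 40*4) = 474/(334 - 160) = 474/174 = 474*(1/174) = 79/29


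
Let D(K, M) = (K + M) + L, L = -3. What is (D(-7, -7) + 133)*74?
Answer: 8584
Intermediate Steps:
D(K, M) = -3 + K + M (D(K, M) = (K + M) - 3 = -3 + K + M)
(D(-7, -7) + 133)*74 = ((-3 - 7 - 7) + 133)*74 = (-17 + 133)*74 = 116*74 = 8584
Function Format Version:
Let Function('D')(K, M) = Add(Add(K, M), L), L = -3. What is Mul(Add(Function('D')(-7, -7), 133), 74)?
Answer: 8584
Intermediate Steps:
Function('D')(K, M) = Add(-3, K, M) (Function('D')(K, M) = Add(Add(K, M), -3) = Add(-3, K, M))
Mul(Add(Function('D')(-7, -7), 133), 74) = Mul(Add(Add(-3, -7, -7), 133), 74) = Mul(Add(-17, 133), 74) = Mul(116, 74) = 8584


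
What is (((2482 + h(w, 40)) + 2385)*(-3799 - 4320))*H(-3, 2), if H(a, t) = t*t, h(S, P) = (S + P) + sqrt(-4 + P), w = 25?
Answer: -160366488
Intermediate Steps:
h(S, P) = P + S + sqrt(-4 + P) (h(S, P) = (P + S) + sqrt(-4 + P) = P + S + sqrt(-4 + P))
H(a, t) = t**2
(((2482 + h(w, 40)) + 2385)*(-3799 - 4320))*H(-3, 2) = (((2482 + (40 + 25 + sqrt(-4 + 40))) + 2385)*(-3799 - 4320))*2**2 = (((2482 + (40 + 25 + sqrt(36))) + 2385)*(-8119))*4 = (((2482 + (40 + 25 + 6)) + 2385)*(-8119))*4 = (((2482 + 71) + 2385)*(-8119))*4 = ((2553 + 2385)*(-8119))*4 = (4938*(-8119))*4 = -40091622*4 = -160366488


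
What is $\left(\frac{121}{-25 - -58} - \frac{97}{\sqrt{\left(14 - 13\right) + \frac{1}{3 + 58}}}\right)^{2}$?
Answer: $\frac{5173043}{558} - \frac{1067 \sqrt{3782}}{93} \approx 8565.1$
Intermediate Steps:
$\left(\frac{121}{-25 - -58} - \frac{97}{\sqrt{\left(14 - 13\right) + \frac{1}{3 + 58}}}\right)^{2} = \left(\frac{121}{-25 + 58} - \frac{97}{\sqrt{1 + \frac{1}{61}}}\right)^{2} = \left(\frac{121}{33} - \frac{97}{\sqrt{1 + \frac{1}{61}}}\right)^{2} = \left(121 \cdot \frac{1}{33} - \frac{97}{\sqrt{\frac{62}{61}}}\right)^{2} = \left(\frac{11}{3} - \frac{97}{\frac{1}{61} \sqrt{3782}}\right)^{2} = \left(\frac{11}{3} - 97 \frac{\sqrt{3782}}{62}\right)^{2} = \left(\frac{11}{3} - \frac{97 \sqrt{3782}}{62}\right)^{2}$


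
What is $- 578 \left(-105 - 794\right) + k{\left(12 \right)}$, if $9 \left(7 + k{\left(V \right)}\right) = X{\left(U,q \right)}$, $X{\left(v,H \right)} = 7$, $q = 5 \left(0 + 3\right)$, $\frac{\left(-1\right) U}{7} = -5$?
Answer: $\frac{4676542}{9} \approx 5.1962 \cdot 10^{5}$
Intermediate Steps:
$U = 35$ ($U = \left(-7\right) \left(-5\right) = 35$)
$q = 15$ ($q = 5 \cdot 3 = 15$)
$k{\left(V \right)} = - \frac{56}{9}$ ($k{\left(V \right)} = -7 + \frac{1}{9} \cdot 7 = -7 + \frac{7}{9} = - \frac{56}{9}$)
$- 578 \left(-105 - 794\right) + k{\left(12 \right)} = - 578 \left(-105 - 794\right) - \frac{56}{9} = \left(-578\right) \left(-899\right) - \frac{56}{9} = 519622 - \frac{56}{9} = \frac{4676542}{9}$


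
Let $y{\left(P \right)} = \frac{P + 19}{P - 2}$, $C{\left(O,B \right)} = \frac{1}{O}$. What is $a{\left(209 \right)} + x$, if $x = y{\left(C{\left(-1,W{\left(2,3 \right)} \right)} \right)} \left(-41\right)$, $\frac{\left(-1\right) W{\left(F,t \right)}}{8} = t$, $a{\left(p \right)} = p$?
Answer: $455$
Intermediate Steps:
$W{\left(F,t \right)} = - 8 t$
$y{\left(P \right)} = \frac{19 + P}{-2 + P}$
$x = 246$ ($x = \frac{19 + \frac{1}{-1}}{-2 + \frac{1}{-1}} \left(-41\right) = \frac{19 - 1}{-2 - 1} \left(-41\right) = \frac{1}{-3} \cdot 18 \left(-41\right) = \left(- \frac{1}{3}\right) 18 \left(-41\right) = \left(-6\right) \left(-41\right) = 246$)
$a{\left(209 \right)} + x = 209 + 246 = 455$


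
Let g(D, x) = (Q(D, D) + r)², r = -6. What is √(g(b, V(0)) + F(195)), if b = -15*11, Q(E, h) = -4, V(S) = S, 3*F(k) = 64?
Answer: 2*√273/3 ≈ 11.015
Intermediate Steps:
F(k) = 64/3 (F(k) = (⅓)*64 = 64/3)
b = -165
g(D, x) = 100 (g(D, x) = (-4 - 6)² = (-10)² = 100)
√(g(b, V(0)) + F(195)) = √(100 + 64/3) = √(364/3) = 2*√273/3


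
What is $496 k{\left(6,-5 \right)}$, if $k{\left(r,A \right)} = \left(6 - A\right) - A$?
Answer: $7936$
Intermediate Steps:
$k{\left(r,A \right)} = 6 - 2 A$
$496 k{\left(6,-5 \right)} = 496 \left(6 - -10\right) = 496 \left(6 + 10\right) = 496 \cdot 16 = 7936$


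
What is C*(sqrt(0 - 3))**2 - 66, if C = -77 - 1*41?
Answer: 288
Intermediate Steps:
C = -118 (C = -77 - 41 = -118)
C*(sqrt(0 - 3))**2 - 66 = -118*(sqrt(0 - 3))**2 - 66 = -118*(sqrt(-3))**2 - 66 = -118*(I*sqrt(3))**2 - 66 = -118*(-3) - 66 = 354 - 66 = 288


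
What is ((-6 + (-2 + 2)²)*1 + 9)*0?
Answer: 0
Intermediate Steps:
((-6 + (-2 + 2)²)*1 + 9)*0 = ((-6 + 0²)*1 + 9)*0 = ((-6 + 0)*1 + 9)*0 = (-6*1 + 9)*0 = (-6 + 9)*0 = 3*0 = 0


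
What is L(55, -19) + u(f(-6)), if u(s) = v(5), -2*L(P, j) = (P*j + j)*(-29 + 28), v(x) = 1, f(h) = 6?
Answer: -531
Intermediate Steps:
L(P, j) = j/2 + P*j/2 (L(P, j) = -(P*j + j)*(-29 + 28)/2 = -(j + P*j)*(-1)/2 = -(-j - P*j)/2 = j/2 + P*j/2)
u(s) = 1
L(55, -19) + u(f(-6)) = (1/2)*(-19)*(1 + 55) + 1 = (1/2)*(-19)*56 + 1 = -532 + 1 = -531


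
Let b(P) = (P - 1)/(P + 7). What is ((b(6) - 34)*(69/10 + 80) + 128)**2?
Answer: 131851050769/16900 ≈ 7.8018e+6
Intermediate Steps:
b(P) = (-1 + P)/(7 + P)
((b(6) - 34)*(69/10 + 80) + 128)**2 = (((-1 + 6)/(7 + 6) - 34)*(69/10 + 80) + 128)**2 = ((5/13 - 34)*(69*(1/10) + 80) + 128)**2 = (((1/13)*5 - 34)*(69/10 + 80) + 128)**2 = ((5/13 - 34)*(869/10) + 128)**2 = (-437/13*869/10 + 128)**2 = (-379753/130 + 128)**2 = (-363113/130)**2 = 131851050769/16900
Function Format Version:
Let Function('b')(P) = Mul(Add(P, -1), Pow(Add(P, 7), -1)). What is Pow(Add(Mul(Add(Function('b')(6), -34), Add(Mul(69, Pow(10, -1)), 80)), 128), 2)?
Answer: Rational(131851050769, 16900) ≈ 7.8018e+6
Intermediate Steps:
Function('b')(P) = Mul(Pow(Add(7, P), -1), Add(-1, P)) (Function('b')(P) = Mul(Add(-1, P), Pow(Add(7, P), -1)) = Mul(Pow(Add(7, P), -1), Add(-1, P)))
Pow(Add(Mul(Add(Function('b')(6), -34), Add(Mul(69, Pow(10, -1)), 80)), 128), 2) = Pow(Add(Mul(Add(Mul(Pow(Add(7, 6), -1), Add(-1, 6)), -34), Add(Mul(69, Pow(10, -1)), 80)), 128), 2) = Pow(Add(Mul(Add(Mul(Pow(13, -1), 5), -34), Add(Mul(69, Rational(1, 10)), 80)), 128), 2) = Pow(Add(Mul(Add(Mul(Rational(1, 13), 5), -34), Add(Rational(69, 10), 80)), 128), 2) = Pow(Add(Mul(Add(Rational(5, 13), -34), Rational(869, 10)), 128), 2) = Pow(Add(Mul(Rational(-437, 13), Rational(869, 10)), 128), 2) = Pow(Add(Rational(-379753, 130), 128), 2) = Pow(Rational(-363113, 130), 2) = Rational(131851050769, 16900)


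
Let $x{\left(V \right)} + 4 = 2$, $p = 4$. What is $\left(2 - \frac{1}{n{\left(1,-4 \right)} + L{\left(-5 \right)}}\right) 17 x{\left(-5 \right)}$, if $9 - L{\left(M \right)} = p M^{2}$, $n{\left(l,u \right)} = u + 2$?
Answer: $- \frac{6358}{93} \approx -68.366$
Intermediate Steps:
$n{\left(l,u \right)} = 2 + u$
$L{\left(M \right)} = 9 - 4 M^{2}$
$x{\left(V \right)} = -2$ ($x{\left(V \right)} = -4 + 2 = -2$)
$\left(2 - \frac{1}{n{\left(1,-4 \right)} + L{\left(-5 \right)}}\right) 17 x{\left(-5 \right)} = \left(2 - \frac{1}{\left(2 - 4\right) + \left(9 - 4 \left(-5\right)^{2}\right)}\right) 17 \left(-2\right) = \left(2 - \frac{1}{-2 + \left(9 - 100\right)}\right) \left(-34\right) = \left(2 - \frac{1}{-2 - 91}\right) \left(-34\right) = \left(2 - \frac{1}{-93}\right) \left(-34\right) = \left(2 - - \frac{1}{93}\right) \left(-34\right) = \left(2 + \frac{1}{93}\right) \left(-34\right) = \frac{187}{93} \left(-34\right) = - \frac{6358}{93}$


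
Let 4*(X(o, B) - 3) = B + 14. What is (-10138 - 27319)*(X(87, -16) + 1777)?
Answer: -133309463/2 ≈ -6.6655e+7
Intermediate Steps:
X(o, B) = 13/2 + B/4 (X(o, B) = 3 + (B + 14)/4 = 3 + (14 + B)/4 = 3 + (7/2 + B/4) = 13/2 + B/4)
(-10138 - 27319)*(X(87, -16) + 1777) = (-10138 - 27319)*((13/2 + (¼)*(-16)) + 1777) = -37457*((13/2 - 4) + 1777) = -37457*(5/2 + 1777) = -37457*3559/2 = -133309463/2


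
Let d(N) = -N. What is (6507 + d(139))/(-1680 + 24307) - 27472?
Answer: -621602576/22627 ≈ -27472.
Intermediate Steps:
(6507 + d(139))/(-1680 + 24307) - 27472 = (6507 - 1*139)/(-1680 + 24307) - 27472 = (6507 - 139)/22627 - 27472 = 6368*(1/22627) - 27472 = 6368/22627 - 27472 = -621602576/22627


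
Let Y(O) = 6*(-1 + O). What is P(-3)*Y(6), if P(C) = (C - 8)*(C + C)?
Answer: 1980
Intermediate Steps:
Y(O) = -6 + 6*O
P(C) = 2*C*(-8 + C) (P(C) = (-8 + C)*(2*C) = 2*C*(-8 + C))
P(-3)*Y(6) = (2*(-3)*(-8 - 3))*(-6 + 6*6) = (2*(-3)*(-11))*(-6 + 36) = 66*30 = 1980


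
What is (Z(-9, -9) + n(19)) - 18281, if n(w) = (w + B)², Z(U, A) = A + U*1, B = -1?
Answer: -17975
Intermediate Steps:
Z(U, A) = A + U
n(w) = (-1 + w)² (n(w) = (w - 1)² = (-1 + w)²)
(Z(-9, -9) + n(19)) - 18281 = ((-9 - 9) + (-1 + 19)²) - 18281 = (-18 + 18²) - 18281 = (-18 + 324) - 18281 = 306 - 18281 = -17975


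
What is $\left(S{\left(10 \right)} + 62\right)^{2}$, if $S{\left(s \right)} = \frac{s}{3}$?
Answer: $\frac{38416}{9} \approx 4268.4$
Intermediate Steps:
$S{\left(s \right)} = \frac{s}{3}$ ($S{\left(s \right)} = s \frac{1}{3} = \frac{s}{3}$)
$\left(S{\left(10 \right)} + 62\right)^{2} = \left(\frac{1}{3} \cdot 10 + 62\right)^{2} = \left(\frac{10}{3} + 62\right)^{2} = \left(\frac{196}{3}\right)^{2} = \frac{38416}{9}$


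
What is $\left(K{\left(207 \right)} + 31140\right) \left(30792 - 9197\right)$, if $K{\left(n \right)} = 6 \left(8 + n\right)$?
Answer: $700325850$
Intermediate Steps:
$K{\left(n \right)} = 48 + 6 n$
$\left(K{\left(207 \right)} + 31140\right) \left(30792 - 9197\right) = \left(\left(48 + 6 \cdot 207\right) + 31140\right) \left(30792 - 9197\right) = \left(\left(48 + 1242\right) + 31140\right) 21595 = \left(1290 + 31140\right) 21595 = 32430 \cdot 21595 = 700325850$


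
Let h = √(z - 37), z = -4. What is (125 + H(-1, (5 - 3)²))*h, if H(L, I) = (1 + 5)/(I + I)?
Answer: 503*I*√41/4 ≈ 805.19*I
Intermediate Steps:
h = I*√41 (h = √(-4 - 37) = √(-41) = I*√41 ≈ 6.4031*I)
H(L, I) = 3/I (H(L, I) = 6/((2*I)) = 6*(1/(2*I)) = 3/I)
(125 + H(-1, (5 - 3)²))*h = (125 + 3/((5 - 3)²))*(I*√41) = (125 + 3/(2²))*(I*√41) = (125 + 3/4)*(I*√41) = (125 + 3*(¼))*(I*√41) = (125 + ¾)*(I*√41) = 503*(I*√41)/4 = 503*I*√41/4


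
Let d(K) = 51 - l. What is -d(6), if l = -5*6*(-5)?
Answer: 99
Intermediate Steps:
l = 150 (l = -30*(-5) = 150)
d(K) = -99 (d(K) = 51 - 1*150 = 51 - 150 = -99)
-d(6) = -1*(-99) = 99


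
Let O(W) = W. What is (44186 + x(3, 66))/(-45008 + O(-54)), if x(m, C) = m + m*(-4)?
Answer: -44177/45062 ≈ -0.98036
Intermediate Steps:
x(m, C) = -3*m (x(m, C) = m - 4*m = -3*m)
(44186 + x(3, 66))/(-45008 + O(-54)) = (44186 - 3*3)/(-45008 - 54) = (44186 - 9)/(-45062) = 44177*(-1/45062) = -44177/45062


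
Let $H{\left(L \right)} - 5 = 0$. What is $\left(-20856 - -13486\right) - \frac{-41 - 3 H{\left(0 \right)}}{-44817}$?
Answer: $- \frac{330301346}{44817} \approx -7370.0$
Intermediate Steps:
$H{\left(L \right)} = 5$ ($H{\left(L \right)} = 5 + 0 = 5$)
$\left(-20856 - -13486\right) - \frac{-41 - 3 H{\left(0 \right)}}{-44817} = \left(-20856 - -13486\right) - \frac{-41 - 15}{-44817} = \left(-20856 + 13486\right) - \left(-41 - 15\right) \left(- \frac{1}{44817}\right) = -7370 - \left(-56\right) \left(- \frac{1}{44817}\right) = -7370 - \frac{56}{44817} = - \frac{330301346}{44817}$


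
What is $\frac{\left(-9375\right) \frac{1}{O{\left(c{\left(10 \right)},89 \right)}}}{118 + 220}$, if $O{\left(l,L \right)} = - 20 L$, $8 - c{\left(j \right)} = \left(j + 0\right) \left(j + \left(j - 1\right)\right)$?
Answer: $\frac{1875}{120328} \approx 0.015582$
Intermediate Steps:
$c{\left(j \right)} = 8 - j \left(-1 + 2 j\right)$ ($c{\left(j \right)} = 8 - \left(j + 0\right) \left(j + \left(j - 1\right)\right) = 8 - j \left(j + \left(-1 + j\right)\right) = 8 - j \left(-1 + 2 j\right)$)
$\frac{\left(-9375\right) \frac{1}{O{\left(c{\left(10 \right)},89 \right)}}}{118 + 220} = \frac{\left(-9375\right) \frac{1}{\left(-20\right) 89}}{118 + 220} = \frac{\left(-9375\right) \frac{1}{-1780}}{338} = \left(-9375\right) \left(- \frac{1}{1780}\right) \frac{1}{338} = \frac{1875}{356} \cdot \frac{1}{338} = \frac{1875}{120328}$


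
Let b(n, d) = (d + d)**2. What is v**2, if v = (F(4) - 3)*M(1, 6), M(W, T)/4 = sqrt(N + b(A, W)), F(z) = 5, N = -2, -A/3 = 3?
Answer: 128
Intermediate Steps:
A = -9 (A = -3*3 = -9)
b(n, d) = 4*d**2 (b(n, d) = (2*d)**2 = 4*d**2)
M(W, T) = 4*sqrt(-2 + 4*W**2)
v = 8*sqrt(2) (v = (5 - 3)*(4*sqrt(-2 + 4*1**2)) = 2*(4*sqrt(-2 + 4*1)) = 2*(4*sqrt(-2 + 4)) = 2*(4*sqrt(2)) = 8*sqrt(2) ≈ 11.314)
v**2 = (8*sqrt(2))**2 = 128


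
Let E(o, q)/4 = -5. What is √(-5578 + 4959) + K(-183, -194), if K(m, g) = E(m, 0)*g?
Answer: 3880 + I*√619 ≈ 3880.0 + 24.88*I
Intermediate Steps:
E(o, q) = -20 (E(o, q) = 4*(-5) = -20)
K(m, g) = -20*g
√(-5578 + 4959) + K(-183, -194) = √(-5578 + 4959) - 20*(-194) = √(-619) + 3880 = I*√619 + 3880 = 3880 + I*√619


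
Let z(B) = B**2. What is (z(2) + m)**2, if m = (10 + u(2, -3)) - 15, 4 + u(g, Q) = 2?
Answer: 9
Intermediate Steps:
u(g, Q) = -2 (u(g, Q) = -4 + 2 = -2)
m = -7 (m = (10 - 2) - 15 = 8 - 15 = -7)
(z(2) + m)**2 = (2**2 - 7)**2 = (4 - 7)**2 = (-3)**2 = 9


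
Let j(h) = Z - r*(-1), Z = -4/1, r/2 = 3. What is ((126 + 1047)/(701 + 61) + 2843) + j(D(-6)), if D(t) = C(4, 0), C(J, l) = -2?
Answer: 723021/254 ≈ 2846.5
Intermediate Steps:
r = 6 (r = 2*3 = 6)
Z = -4 (Z = -4*1 = -4)
D(t) = -2
j(h) = 2 (j(h) = -4 - 1*6*(-1) = -4 - 6*(-1) = -4 + 6 = 2)
((126 + 1047)/(701 + 61) + 2843) + j(D(-6)) = ((126 + 1047)/(701 + 61) + 2843) + 2 = (1173/762 + 2843) + 2 = (1173*(1/762) + 2843) + 2 = (391/254 + 2843) + 2 = 722513/254 + 2 = 723021/254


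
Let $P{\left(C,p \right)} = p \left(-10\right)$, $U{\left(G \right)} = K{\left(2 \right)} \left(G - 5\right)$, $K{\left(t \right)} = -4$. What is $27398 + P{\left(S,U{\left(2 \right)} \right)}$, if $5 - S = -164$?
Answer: $27278$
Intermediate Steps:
$S = 169$ ($S = 5 - -164 = 5 + 164 = 169$)
$U{\left(G \right)} = 20 - 4 G$ ($U{\left(G \right)} = - 4 \left(G - 5\right) = - 4 \left(-5 + G\right) = 20 - 4 G$)
$P{\left(C,p \right)} = - 10 p$
$27398 + P{\left(S,U{\left(2 \right)} \right)} = 27398 - 10 \left(20 - 8\right) = 27398 - 120 = 27278$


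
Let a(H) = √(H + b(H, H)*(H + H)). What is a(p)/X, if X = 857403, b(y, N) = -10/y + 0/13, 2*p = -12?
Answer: I*√26/857403 ≈ 5.947e-6*I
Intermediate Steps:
p = -6 (p = (½)*(-12) = -6)
b(y, N) = -10/y (b(y, N) = -10/y + 0*(1/13) = -10/y + 0 = -10/y)
a(H) = √(-20 + H) (a(H) = √(H + (-10/H)*(H + H)) = √(H + (-10/H)*(2*H)) = √(H - 20) = √(-20 + H))
a(p)/X = √(-20 - 6)/857403 = √(-26)*(1/857403) = (I*√26)*(1/857403) = I*√26/857403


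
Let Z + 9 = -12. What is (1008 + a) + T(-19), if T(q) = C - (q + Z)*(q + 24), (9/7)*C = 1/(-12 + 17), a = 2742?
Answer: 177757/45 ≈ 3950.2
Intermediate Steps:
Z = -21 (Z = -9 - 12 = -21)
C = 7/45 (C = 7/(9*(-12 + 17)) = (7/9)/5 = (7/9)*(⅕) = 7/45 ≈ 0.15556)
T(q) = 7/45 - (-21 + q)*(24 + q) (T(q) = 7/45 - (q - 21)*(q + 24) = 7/45 - (-21 + q)*(24 + q))
(1008 + a) + T(-19) = (1008 + 2742) + (22687/45 - 1*(-19)² - 3*(-19)) = 3750 + (22687/45 - 1*361 + 57) = 3750 + (22687/45 - 361 + 57) = 3750 + 9007/45 = 177757/45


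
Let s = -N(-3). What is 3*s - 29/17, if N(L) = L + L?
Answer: 277/17 ≈ 16.294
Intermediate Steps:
N(L) = 2*L
s = 6 (s = -2*(-3) = -1*(-6) = 6)
3*s - 29/17 = 3*6 - 29/17 = 18 - 29*1/17 = 18 - 29/17 = 277/17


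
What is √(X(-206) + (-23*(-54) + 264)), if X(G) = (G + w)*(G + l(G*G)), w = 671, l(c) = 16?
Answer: 2*I*√21711 ≈ 294.69*I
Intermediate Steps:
X(G) = (16 + G)*(671 + G) (X(G) = (G + 671)*(G + 16) = (671 + G)*(16 + G) = (16 + G)*(671 + G))
√(X(-206) + (-23*(-54) + 264)) = √((10736 + (-206)² + 687*(-206)) + (-23*(-54) + 264)) = √((10736 + 42436 - 141522) + (1242 + 264)) = √(-88350 + 1506) = √(-86844) = 2*I*√21711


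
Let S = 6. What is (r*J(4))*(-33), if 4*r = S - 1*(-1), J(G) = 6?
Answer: -693/2 ≈ -346.50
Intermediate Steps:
r = 7/4 (r = (6 - 1*(-1))/4 = (6 + 1)/4 = (1/4)*7 = 7/4 ≈ 1.7500)
(r*J(4))*(-33) = ((7/4)*6)*(-33) = (21/2)*(-33) = -693/2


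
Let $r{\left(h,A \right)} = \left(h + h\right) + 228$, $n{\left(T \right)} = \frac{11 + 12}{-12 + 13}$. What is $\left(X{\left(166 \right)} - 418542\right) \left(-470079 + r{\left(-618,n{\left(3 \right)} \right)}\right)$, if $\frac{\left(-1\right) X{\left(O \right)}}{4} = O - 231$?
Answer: $197047212534$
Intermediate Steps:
$n{\left(T \right)} = 23$ ($n{\left(T \right)} = \frac{23}{1} = 23 \cdot 1 = 23$)
$X{\left(O \right)} = 924 - 4 O$ ($X{\left(O \right)} = - 4 \left(O - 231\right) = - 4 \left(-231 + O\right) = 924 - 4 O$)
$r{\left(h,A \right)} = 228 + 2 h$ ($r{\left(h,A \right)} = 2 h + 228 = 228 + 2 h$)
$\left(X{\left(166 \right)} - 418542\right) \left(-470079 + r{\left(-618,n{\left(3 \right)} \right)}\right) = \left(\left(924 - 664\right) - 418542\right) \left(-470079 + \left(228 + 2 \left(-618\right)\right)\right) = \left(\left(924 - 664\right) - 418542\right) \left(-470079 + \left(228 - 1236\right)\right) = \left(260 - 418542\right) \left(-470079 - 1008\right) = \left(-418282\right) \left(-471087\right) = 197047212534$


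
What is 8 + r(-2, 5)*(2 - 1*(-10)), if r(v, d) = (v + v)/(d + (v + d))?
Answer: 2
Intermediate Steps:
r(v, d) = 2*v/(v + 2*d) (r(v, d) = (2*v)/(d + (d + v)) = (2*v)/(v + 2*d) = 2*v/(v + 2*d))
8 + r(-2, 5)*(2 - 1*(-10)) = 8 + (2*(-2)/(-2 + 2*5))*(2 - 1*(-10)) = 8 + (2*(-2)/(-2 + 10))*(2 + 10) = 8 + (2*(-2)/8)*12 = 8 + (2*(-2)*(⅛))*12 = 8 - ½*12 = 8 - 6 = 2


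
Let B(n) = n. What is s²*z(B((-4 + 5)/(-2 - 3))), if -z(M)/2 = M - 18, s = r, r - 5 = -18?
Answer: 30758/5 ≈ 6151.6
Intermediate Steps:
r = -13 (r = 5 - 18 = -13)
s = -13
z(M) = 36 - 2*M (z(M) = -2*(M - 18) = -2*(-18 + M) = 36 - 2*M)
s²*z(B((-4 + 5)/(-2 - 3))) = (-13)²*(36 - 2*(-4 + 5)/(-2 - 3)) = 169*(36 - 2/(-5)) = 169*(36 - 2*(-1)/5) = 169*(36 - 2*(-⅕)) = 169*(36 + ⅖) = 169*(182/5) = 30758/5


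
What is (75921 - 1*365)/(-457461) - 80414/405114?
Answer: -11232510373/30887309259 ≈ -0.36366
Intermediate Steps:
(75921 - 1*365)/(-457461) - 80414/405114 = (75921 - 365)*(-1/457461) - 80414*1/405114 = 75556*(-1/457461) - 40207/202557 = -75556/457461 - 40207/202557 = -11232510373/30887309259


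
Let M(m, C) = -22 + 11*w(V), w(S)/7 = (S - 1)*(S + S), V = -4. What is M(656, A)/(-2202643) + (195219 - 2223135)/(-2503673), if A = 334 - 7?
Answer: 4459118749954/5514697807739 ≈ 0.80859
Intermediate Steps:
w(S) = 14*S*(-1 + S) (w(S) = 7*((S - 1)*(S + S)) = 7*((-1 + S)*(2*S)) = 7*(2*S*(-1 + S)) = 14*S*(-1 + S))
A = 327
M(m, C) = 3058 (M(m, C) = -22 + 11*(14*(-4)*(-1 - 4)) = -22 + 11*(14*(-4)*(-5)) = -22 + 11*280 = -22 + 3080 = 3058)
M(656, A)/(-2202643) + (195219 - 2223135)/(-2503673) = 3058/(-2202643) + (195219 - 2223135)/(-2503673) = 3058*(-1/2202643) - 2027916*(-1/2503673) = -3058/2202643 + 2027916/2503673 = 4459118749954/5514697807739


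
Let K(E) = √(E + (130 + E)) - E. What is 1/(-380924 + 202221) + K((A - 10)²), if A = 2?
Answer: -11436993/178703 + √258 ≈ -47.938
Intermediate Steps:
K(E) = √(130 + 2*E) - E
1/(-380924 + 202221) + K((A - 10)²) = 1/(-380924 + 202221) + (√(130 + 2*(2 - 10)²) - (2 - 10)²) = 1/(-178703) + (√(130 + 2*(-8)²) - 1*(-8)²) = -1/178703 + (√(130 + 2*64) - 1*64) = -1/178703 + (√(130 + 128) - 64) = -1/178703 + (√258 - 64) = -1/178703 + (-64 + √258) = -11436993/178703 + √258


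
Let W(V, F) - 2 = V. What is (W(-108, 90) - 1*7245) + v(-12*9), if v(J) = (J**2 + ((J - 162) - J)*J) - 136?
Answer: 21673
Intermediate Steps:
W(V, F) = 2 + V
v(J) = -136 + J**2 - 162*J (v(J) = (J**2 + ((-162 + J) - J)*J) - 136 = (J**2 - 162*J) - 136 = -136 + J**2 - 162*J)
(W(-108, 90) - 1*7245) + v(-12*9) = ((2 - 108) - 1*7245) + (-136 + (-12*9)**2 - (-1944)*9) = (-106 - 7245) + (-136 + (-108)**2 - 162*(-108)) = -7351 + (-136 + 11664 + 17496) = -7351 + 29024 = 21673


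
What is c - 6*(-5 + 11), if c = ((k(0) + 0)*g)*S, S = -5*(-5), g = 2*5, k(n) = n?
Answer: -36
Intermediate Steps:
g = 10
S = 25
c = 0 (c = ((0 + 0)*10)*25 = (0*10)*25 = 0*25 = 0)
c - 6*(-5 + 11) = 0 - 6*(-5 + 11) = 0 - 6*6 = 0 - 36 = -36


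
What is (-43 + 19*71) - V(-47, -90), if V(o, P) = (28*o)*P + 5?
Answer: -117139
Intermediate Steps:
V(o, P) = 5 + 28*P*o (V(o, P) = 28*P*o + 5 = 5 + 28*P*o)
(-43 + 19*71) - V(-47, -90) = (-43 + 19*71) - (5 + 28*(-90)*(-47)) = (-43 + 1349) - (5 + 118440) = 1306 - 1*118445 = 1306 - 118445 = -117139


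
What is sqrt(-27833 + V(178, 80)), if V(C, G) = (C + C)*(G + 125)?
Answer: sqrt(45147) ≈ 212.48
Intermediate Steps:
V(C, G) = 2*C*(125 + G) (V(C, G) = (2*C)*(125 + G) = 2*C*(125 + G))
sqrt(-27833 + V(178, 80)) = sqrt(-27833 + 2*178*(125 + 80)) = sqrt(-27833 + 2*178*205) = sqrt(-27833 + 72980) = sqrt(45147)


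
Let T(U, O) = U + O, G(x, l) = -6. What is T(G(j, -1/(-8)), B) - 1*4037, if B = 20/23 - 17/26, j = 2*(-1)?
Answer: -2417585/598 ≈ -4042.8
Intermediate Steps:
j = -2
B = 129/598 (B = 20*(1/23) - 17*1/26 = 20/23 - 17/26 = 129/598 ≈ 0.21572)
T(U, O) = O + U
T(G(j, -1/(-8)), B) - 1*4037 = (129/598 - 6) - 1*4037 = -3459/598 - 4037 = -2417585/598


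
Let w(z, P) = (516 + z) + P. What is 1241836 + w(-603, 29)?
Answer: 1241778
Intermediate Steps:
w(z, P) = 516 + P + z
1241836 + w(-603, 29) = 1241836 + (516 + 29 - 603) = 1241836 - 58 = 1241778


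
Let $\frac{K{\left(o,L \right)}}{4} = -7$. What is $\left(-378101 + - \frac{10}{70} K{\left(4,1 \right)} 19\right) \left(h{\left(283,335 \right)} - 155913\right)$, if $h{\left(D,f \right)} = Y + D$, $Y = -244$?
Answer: $58924268850$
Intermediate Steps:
$h{\left(D,f \right)} = -244 + D$
$K{\left(o,L \right)} = -28$ ($K{\left(o,L \right)} = 4 \left(-7\right) = -28$)
$\left(-378101 + - \frac{10}{70} K{\left(4,1 \right)} 19\right) \left(h{\left(283,335 \right)} - 155913\right) = \left(-378101 + - \frac{10}{70} \left(-28\right) 19\right) \left(\left(-244 + 283\right) - 155913\right) = \left(-378101 + \left(-10\right) \frac{1}{70} \left(-28\right) 19\right) \left(39 - 155913\right) = \left(-378101 + \left(- \frac{1}{7}\right) \left(-28\right) 19\right) \left(-155874\right) = \left(-378101 + 4 \cdot 19\right) \left(-155874\right) = \left(-378101 + 76\right) \left(-155874\right) = \left(-378025\right) \left(-155874\right) = 58924268850$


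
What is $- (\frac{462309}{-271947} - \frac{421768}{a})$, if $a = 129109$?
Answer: $\frac{58128931659}{11703601741} \approx 4.9668$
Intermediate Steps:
$- (\frac{462309}{-271947} - \frac{421768}{a}) = - (\frac{462309}{-271947} - \frac{421768}{129109}) = - (462309 \left(- \frac{1}{271947}\right) - \frac{421768}{129109}) = - (- \frac{154103}{90649} - \frac{421768}{129109}) = \left(-1\right) \left(- \frac{58128931659}{11703601741}\right) = \frac{58128931659}{11703601741}$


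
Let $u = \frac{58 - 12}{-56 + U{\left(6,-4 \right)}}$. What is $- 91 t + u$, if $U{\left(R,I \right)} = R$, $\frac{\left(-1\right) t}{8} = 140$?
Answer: $\frac{2547977}{25} \approx 1.0192 \cdot 10^{5}$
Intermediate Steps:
$t = -1120$ ($t = \left(-8\right) 140 = -1120$)
$u = - \frac{23}{25}$ ($u = \frac{58 - 12}{-56 + 6} = \frac{46}{-50} = 46 \left(- \frac{1}{50}\right) = - \frac{23}{25} \approx -0.92$)
$- 91 t + u = \left(-91\right) \left(-1120\right) - \frac{23}{25} = 101920 - \frac{23}{25} = \frac{2547977}{25}$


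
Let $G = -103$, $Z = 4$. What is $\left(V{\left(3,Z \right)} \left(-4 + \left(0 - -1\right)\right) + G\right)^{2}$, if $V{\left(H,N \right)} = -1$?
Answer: $10000$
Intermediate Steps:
$\left(V{\left(3,Z \right)} \left(-4 + \left(0 - -1\right)\right) + G\right)^{2} = \left(- (-4 + \left(0 - -1\right)) - 103\right)^{2} = \left(- (-4 + \left(0 + 1\right)) - 103\right)^{2} = \left(- (-4 + 1) - 103\right)^{2} = \left(\left(-1\right) \left(-3\right) - 103\right)^{2} = \left(3 - 103\right)^{2} = \left(-100\right)^{2} = 10000$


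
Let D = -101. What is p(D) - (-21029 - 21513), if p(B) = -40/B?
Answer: 4296782/101 ≈ 42542.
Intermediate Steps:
p(D) - (-21029 - 21513) = -40/(-101) - (-21029 - 21513) = -40*(-1/101) - 1*(-42542) = 40/101 + 42542 = 4296782/101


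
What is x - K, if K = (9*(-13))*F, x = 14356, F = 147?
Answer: 31555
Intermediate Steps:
K = -17199 (K = (9*(-13))*147 = -117*147 = -17199)
x - K = 14356 - 1*(-17199) = 14356 + 17199 = 31555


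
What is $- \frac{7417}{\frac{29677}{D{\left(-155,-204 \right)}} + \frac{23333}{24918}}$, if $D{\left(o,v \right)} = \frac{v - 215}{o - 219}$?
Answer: $- \frac{77438241714}{276579592291} \approx -0.27999$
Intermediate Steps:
$D{\left(o,v \right)} = \frac{-215 + v}{-219 + o}$
$- \frac{7417}{\frac{29677}{D{\left(-155,-204 \right)}} + \frac{23333}{24918}} = - \frac{7417}{\frac{29677}{\frac{1}{-219 - 155} \left(-215 - 204\right)} + \frac{23333}{24918}} = - \frac{7417}{\frac{29677}{\frac{1}{-374} \left(-419\right)} + 23333 \cdot \frac{1}{24918}} = - \frac{7417}{\frac{29677}{\left(- \frac{1}{374}\right) \left(-419\right)} + \frac{23333}{24918}} = - \frac{7417}{\frac{29677}{\frac{419}{374}} + \frac{23333}{24918}} = - \frac{7417}{29677 \cdot \frac{374}{419} + \frac{23333}{24918}} = - \frac{7417}{\frac{11099198}{419} + \frac{23333}{24918}} = - \frac{7417}{\frac{276579592291}{10440642}} = \left(-7417\right) \frac{10440642}{276579592291} = - \frac{77438241714}{276579592291}$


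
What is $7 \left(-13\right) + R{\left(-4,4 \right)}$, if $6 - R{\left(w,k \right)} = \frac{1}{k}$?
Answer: $- \frac{341}{4} \approx -85.25$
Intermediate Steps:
$R{\left(w,k \right)} = 6 - \frac{1}{k}$
$7 \left(-13\right) + R{\left(-4,4 \right)} = 7 \left(-13\right) + \left(6 - \frac{1}{4}\right) = -91 + \left(6 - \frac{1}{4}\right) = -91 + \frac{23}{4} = - \frac{341}{4}$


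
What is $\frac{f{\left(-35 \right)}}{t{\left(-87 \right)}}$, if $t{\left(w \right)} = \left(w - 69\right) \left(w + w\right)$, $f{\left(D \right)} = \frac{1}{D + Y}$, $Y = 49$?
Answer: $\frac{1}{380016} \approx 2.6315 \cdot 10^{-6}$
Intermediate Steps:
$f{\left(D \right)} = \frac{1}{49 + D}$ ($f{\left(D \right)} = \frac{1}{D + 49} = \frac{1}{49 + D}$)
$t{\left(w \right)} = 2 w \left(-69 + w\right)$ ($t{\left(w \right)} = \left(-69 + w\right) 2 w = 2 w \left(-69 + w\right)$)
$\frac{f{\left(-35 \right)}}{t{\left(-87 \right)}} = \frac{1}{\left(49 - 35\right) 2 \left(-87\right) \left(-69 - 87\right)} = \frac{1}{14 \cdot 2 \left(-87\right) \left(-156\right)} = \frac{1}{14 \cdot 27144} = \frac{1}{14} \cdot \frac{1}{27144} = \frac{1}{380016}$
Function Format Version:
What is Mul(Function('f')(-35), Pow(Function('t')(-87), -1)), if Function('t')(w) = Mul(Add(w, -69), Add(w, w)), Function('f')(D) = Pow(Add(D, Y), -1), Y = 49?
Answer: Rational(1, 380016) ≈ 2.6315e-6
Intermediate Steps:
Function('f')(D) = Pow(Add(49, D), -1) (Function('f')(D) = Pow(Add(D, 49), -1) = Pow(Add(49, D), -1))
Function('t')(w) = Mul(2, w, Add(-69, w)) (Function('t')(w) = Mul(Add(-69, w), Mul(2, w)) = Mul(2, w, Add(-69, w)))
Mul(Function('f')(-35), Pow(Function('t')(-87), -1)) = Mul(Pow(Add(49, -35), -1), Pow(Mul(2, -87, Add(-69, -87)), -1)) = Mul(Pow(14, -1), Pow(Mul(2, -87, -156), -1)) = Mul(Rational(1, 14), Pow(27144, -1)) = Mul(Rational(1, 14), Rational(1, 27144)) = Rational(1, 380016)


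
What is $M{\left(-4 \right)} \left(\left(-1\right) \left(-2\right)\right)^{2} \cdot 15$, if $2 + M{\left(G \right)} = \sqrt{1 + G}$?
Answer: $-120 + 60 i \sqrt{3} \approx -120.0 + 103.92 i$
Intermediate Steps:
$M{\left(G \right)} = -2 + \sqrt{1 + G}$
$M{\left(-4 \right)} \left(\left(-1\right) \left(-2\right)\right)^{2} \cdot 15 = \left(-2 + \sqrt{1 - 4}\right) \left(\left(-1\right) \left(-2\right)\right)^{2} \cdot 15 = \left(-2 + \sqrt{-3}\right) 2^{2} \cdot 15 = \left(-2 + i \sqrt{3}\right) 4 \cdot 15 = \left(-8 + 4 i \sqrt{3}\right) 15 = -120 + 60 i \sqrt{3}$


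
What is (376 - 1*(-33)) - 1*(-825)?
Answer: 1234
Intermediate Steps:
(376 - 1*(-33)) - 1*(-825) = (376 + 33) + 825 = 409 + 825 = 1234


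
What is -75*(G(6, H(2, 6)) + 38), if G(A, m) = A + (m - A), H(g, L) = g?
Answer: -3000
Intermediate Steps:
G(A, m) = m
-75*(G(6, H(2, 6)) + 38) = -75*(2 + 38) = -75*40 = -3000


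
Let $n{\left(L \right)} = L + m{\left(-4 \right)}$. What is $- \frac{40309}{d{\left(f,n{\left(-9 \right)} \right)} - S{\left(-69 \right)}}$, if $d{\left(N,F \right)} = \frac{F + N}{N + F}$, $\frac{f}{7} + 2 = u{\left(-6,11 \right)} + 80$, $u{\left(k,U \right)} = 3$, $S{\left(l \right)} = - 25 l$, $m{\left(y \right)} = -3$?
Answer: $\frac{40309}{1724} \approx 23.381$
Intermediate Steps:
$f = 567$ ($f = -14 + 7 \left(3 + 80\right) = -14 + 7 \cdot 83 = -14 + 581 = 567$)
$n{\left(L \right)} = -3 + L$ ($n{\left(L \right)} = L - 3 = -3 + L$)
$d{\left(N,F \right)} = 1$ ($d{\left(N,F \right)} = \frac{F + N}{F + N} = 1$)
$- \frac{40309}{d{\left(f,n{\left(-9 \right)} \right)} - S{\left(-69 \right)}} = - \frac{40309}{1 - \left(-25\right) \left(-69\right)} = - \frac{40309}{1 - 1725} = - \frac{40309}{-1724} = \left(-40309\right) \left(- \frac{1}{1724}\right) = \frac{40309}{1724}$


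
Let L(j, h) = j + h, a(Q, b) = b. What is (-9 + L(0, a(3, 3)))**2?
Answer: 36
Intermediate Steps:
L(j, h) = h + j
(-9 + L(0, a(3, 3)))**2 = (-9 + (3 + 0))**2 = (-9 + 3)**2 = (-6)**2 = 36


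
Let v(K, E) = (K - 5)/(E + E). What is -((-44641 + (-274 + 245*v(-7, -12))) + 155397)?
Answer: -221209/2 ≈ -1.1060e+5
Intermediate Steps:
v(K, E) = (-5 + K)/(2*E) (v(K, E) = (-5 + K)/((2*E)) = (-5 + K)*(1/(2*E)) = (-5 + K)/(2*E))
-((-44641 + (-274 + 245*v(-7, -12))) + 155397) = -((-44641 + (-274 + 245*((1/2)*(-5 - 7)/(-12)))) + 155397) = -((-44641 + (-274 + 245*((1/2)*(-1/12)*(-12)))) + 155397) = -((-44641 + (-274 + 245*(1/2))) + 155397) = -((-44641 + (-274 + 245/2)) + 155397) = -((-44641 - 303/2) + 155397) = -(-89585/2 + 155397) = -1*221209/2 = -221209/2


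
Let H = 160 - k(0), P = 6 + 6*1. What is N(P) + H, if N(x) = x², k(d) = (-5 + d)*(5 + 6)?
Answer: 359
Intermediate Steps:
k(d) = -55 + 11*d (k(d) = (-5 + d)*11 = -55 + 11*d)
P = 12 (P = 6 + 6 = 12)
H = 215 (H = 160 - (-55 + 11*0) = 160 - (-55 + 0) = 160 - 1*(-55) = 160 + 55 = 215)
N(P) + H = 12² + 215 = 144 + 215 = 359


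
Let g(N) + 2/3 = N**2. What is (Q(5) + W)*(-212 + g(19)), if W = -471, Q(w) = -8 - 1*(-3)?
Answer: -211820/3 ≈ -70607.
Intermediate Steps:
Q(w) = -5 (Q(w) = -8 + 3 = -5)
g(N) = -2/3 + N**2
(Q(5) + W)*(-212 + g(19)) = (-5 - 471)*(-212 + (-2/3 + 19**2)) = -476*(-212 + (-2/3 + 361)) = -476*(-212 + 1081/3) = -476*445/3 = -211820/3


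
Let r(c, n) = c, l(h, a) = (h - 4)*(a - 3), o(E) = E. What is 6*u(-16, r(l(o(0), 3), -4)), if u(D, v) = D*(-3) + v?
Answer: 288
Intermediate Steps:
l(h, a) = (-4 + h)*(-3 + a)
u(D, v) = v - 3*D (u(D, v) = -3*D + v = v - 3*D)
6*u(-16, r(l(o(0), 3), -4)) = 6*((12 - 4*3 - 3*0 + 3*0) - 3*(-16)) = 6*((12 - 12 + 0 + 0) + 48) = 6*(0 + 48) = 6*48 = 288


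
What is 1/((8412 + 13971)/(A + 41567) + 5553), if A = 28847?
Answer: 70414/391031325 ≈ 0.00018007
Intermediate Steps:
1/((8412 + 13971)/(A + 41567) + 5553) = 1/((8412 + 13971)/(28847 + 41567) + 5553) = 1/(22383/70414 + 5553) = 1/(391031325/70414) = 70414/391031325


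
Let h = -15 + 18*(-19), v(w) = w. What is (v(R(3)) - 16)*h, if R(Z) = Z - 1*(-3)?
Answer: 3570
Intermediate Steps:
R(Z) = 3 + Z (R(Z) = Z + 3 = 3 + Z)
h = -357 (h = -15 - 342 = -357)
(v(R(3)) - 16)*h = ((3 + 3) - 16)*(-357) = (6 - 16)*(-357) = -10*(-357) = 3570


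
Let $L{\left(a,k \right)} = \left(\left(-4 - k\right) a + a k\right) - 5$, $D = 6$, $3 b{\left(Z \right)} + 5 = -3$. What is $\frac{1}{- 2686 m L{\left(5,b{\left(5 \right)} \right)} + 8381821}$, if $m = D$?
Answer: $\frac{1}{8784721} \approx 1.1383 \cdot 10^{-7}$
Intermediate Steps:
$b{\left(Z \right)} = - \frac{8}{3}$ ($b{\left(Z \right)} = - \frac{5}{3} + \frac{1}{3} \left(-3\right) = - \frac{5}{3} - 1 = - \frac{8}{3}$)
$m = 6$
$L{\left(a,k \right)} = -5 + a k + a \left(-4 - k\right)$ ($L{\left(a,k \right)} = \left(a \left(-4 - k\right) + a k\right) - 5 = \left(a k + a \left(-4 - k\right)\right) - 5 = -5 + a k + a \left(-4 - k\right)$)
$\frac{1}{- 2686 m L{\left(5,b{\left(5 \right)} \right)} + 8381821} = \frac{1}{- 2686 \cdot 6 \left(-5 - 20\right) + 8381821} = \frac{1}{- 2686 \cdot 6 \left(-25\right) + 8381821} = \frac{1}{\left(-2686\right) \left(-150\right) + 8381821} = \frac{1}{402900 + 8381821} = \frac{1}{8784721}$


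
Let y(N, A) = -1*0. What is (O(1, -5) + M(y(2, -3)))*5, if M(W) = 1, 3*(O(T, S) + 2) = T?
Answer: -10/3 ≈ -3.3333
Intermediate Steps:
y(N, A) = 0
O(T, S) = -2 + T/3
(O(1, -5) + M(y(2, -3)))*5 = ((-2 + (⅓)*1) + 1)*5 = ((-2 + ⅓) + 1)*5 = (-5/3 + 1)*5 = -⅔*5 = -10/3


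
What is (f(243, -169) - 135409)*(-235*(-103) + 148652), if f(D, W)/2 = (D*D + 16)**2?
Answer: 1206060114628137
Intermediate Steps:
f(D, W) = 2*(16 + D**2)**2 (f(D, W) = 2*(D*D + 16)**2 = 2*(D**2 + 16)**2 = 2*(16 + D**2)**2)
(f(243, -169) - 135409)*(-235*(-103) + 148652) = (2*(16 + 243**2)**2 - 135409)*(-235*(-103) + 148652) = (2*(16 + 59049)**2 - 135409)*(24205 + 148652) = (2*59065**2 - 135409)*172857 = (2*3488674225 - 135409)*172857 = (6977348450 - 135409)*172857 = 6977213041*172857 = 1206060114628137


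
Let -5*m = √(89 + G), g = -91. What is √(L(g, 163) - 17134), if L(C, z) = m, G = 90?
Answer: √(-428350 - 5*√179)/5 ≈ 130.91*I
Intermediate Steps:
m = -√179/5 (m = -√(89 + 90)/5 = -√179/5 ≈ -2.6758)
L(C, z) = -√179/5
√(L(g, 163) - 17134) = √(-√179/5 - 17134) = √(-17134 - √179/5)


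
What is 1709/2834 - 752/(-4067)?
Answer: 9081671/11525878 ≈ 0.78794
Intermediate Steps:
1709/2834 - 752/(-4067) = 1709*(1/2834) - 752*(-1/4067) = 1709/2834 + 752/4067 = 9081671/11525878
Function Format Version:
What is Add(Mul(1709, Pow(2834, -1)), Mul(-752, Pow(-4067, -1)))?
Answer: Rational(9081671, 11525878) ≈ 0.78794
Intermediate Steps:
Add(Mul(1709, Pow(2834, -1)), Mul(-752, Pow(-4067, -1))) = Add(Mul(1709, Rational(1, 2834)), Mul(-752, Rational(-1, 4067))) = Add(Rational(1709, 2834), Rational(752, 4067)) = Rational(9081671, 11525878)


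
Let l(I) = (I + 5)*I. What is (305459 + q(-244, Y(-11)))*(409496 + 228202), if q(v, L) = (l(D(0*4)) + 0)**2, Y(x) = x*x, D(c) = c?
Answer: 194790593382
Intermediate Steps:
l(I) = I*(5 + I) (l(I) = (5 + I)*I = I*(5 + I))
Y(x) = x**2
q(v, L) = 0 (q(v, L) = ((0*4)*(5 + 0*4) + 0)**2 = (0*(5 + 0) + 0)**2 = (0*5 + 0)**2 = (0 + 0)**2 = 0**2 = 0)
(305459 + q(-244, Y(-11)))*(409496 + 228202) = (305459 + 0)*(409496 + 228202) = 305459*637698 = 194790593382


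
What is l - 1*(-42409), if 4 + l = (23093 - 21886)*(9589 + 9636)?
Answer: 23246980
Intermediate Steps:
l = 23204571 (l = -4 + (23093 - 21886)*(9589 + 9636) = -4 + 1207*19225 = -4 + 23204575 = 23204571)
l - 1*(-42409) = 23204571 - 1*(-42409) = 23204571 + 42409 = 23246980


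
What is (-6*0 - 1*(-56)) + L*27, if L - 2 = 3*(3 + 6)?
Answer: 839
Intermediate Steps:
L = 29 (L = 2 + 3*(3 + 6) = 2 + 3*9 = 2 + 27 = 29)
(-6*0 - 1*(-56)) + L*27 = (-6*0 - 1*(-56)) + 29*27 = (0 + 56) + 783 = 56 + 783 = 839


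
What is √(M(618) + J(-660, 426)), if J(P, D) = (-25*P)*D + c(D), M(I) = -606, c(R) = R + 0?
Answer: 6*√195245 ≈ 2651.2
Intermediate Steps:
c(R) = R
J(P, D) = D - 25*D*P (J(P, D) = (-25*P)*D + D = -25*D*P + D = D - 25*D*P)
√(M(618) + J(-660, 426)) = √(-606 + 426*(1 - 25*(-660))) = √(-606 + 426*(1 + 16500)) = √(-606 + 426*16501) = √(-606 + 7029426) = √7028820 = 6*√195245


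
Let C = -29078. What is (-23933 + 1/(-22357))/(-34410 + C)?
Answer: 267535041/709700608 ≈ 0.37697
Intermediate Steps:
(-23933 + 1/(-22357))/(-34410 + C) = (-23933 + 1/(-22357))/(-34410 - 29078) = (-23933 - 1/22357)/(-63488) = -535070082/22357*(-1/63488) = 267535041/709700608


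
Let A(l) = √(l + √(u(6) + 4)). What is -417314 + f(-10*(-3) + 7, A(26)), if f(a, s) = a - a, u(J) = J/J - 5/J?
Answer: -417314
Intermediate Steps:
u(J) = 1 - 5/J
A(l) = √(l + 5*√6/6) (A(l) = √(l + √((-5 + 6)/6 + 4)) = √(l + √((⅙)*1 + 4)) = √(l + √(⅙ + 4)) = √(l + √(25/6)) = √(l + 5*√6/6))
f(a, s) = 0
-417314 + f(-10*(-3) + 7, A(26)) = -417314 + 0 = -417314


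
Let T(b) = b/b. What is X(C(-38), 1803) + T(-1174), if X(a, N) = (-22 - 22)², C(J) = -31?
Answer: 1937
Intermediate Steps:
X(a, N) = 1936 (X(a, N) = (-44)² = 1936)
T(b) = 1
X(C(-38), 1803) + T(-1174) = 1936 + 1 = 1937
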